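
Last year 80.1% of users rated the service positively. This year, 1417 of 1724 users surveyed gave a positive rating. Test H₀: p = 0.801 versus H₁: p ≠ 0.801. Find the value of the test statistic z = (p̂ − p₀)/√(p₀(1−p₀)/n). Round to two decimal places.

z = 2.18

p̂ = 1417/1724 = 0.8219.
SE = √(p₀(1−p₀)/n) = √(0.1594/1724) = 0.0096.
z = (0.8219 − 0.801)/0.0096 = 0.0209/0.0096 = 2.18.
p-value = 2·P(Z > 2.176) ≈ 0.0295.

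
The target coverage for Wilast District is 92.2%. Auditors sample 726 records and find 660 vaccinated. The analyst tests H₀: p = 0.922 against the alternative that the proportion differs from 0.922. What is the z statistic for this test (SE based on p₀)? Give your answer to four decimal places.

z = -1.2970

p̂ = 660/726 = 0.909091.
Under H₀, SE = √(0.922·0.078/726) = √(9.90579e-05) = 0.009953.
z = (0.909091 − 0.922)/0.009953 = -0.012909/0.009953 = -1.2970.
Two-sided p-value ≈ 2·Φ(−1.297) = 0.1946.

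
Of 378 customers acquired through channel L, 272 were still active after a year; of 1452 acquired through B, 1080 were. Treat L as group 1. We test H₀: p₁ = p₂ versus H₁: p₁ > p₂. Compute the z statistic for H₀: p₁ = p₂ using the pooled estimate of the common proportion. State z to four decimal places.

p̂₁ = 272/378 = 0.719577, p̂₂ = 1080/1452 = 0.743802.
Pooled p̂ = (272+1080)/(378+1452) = 1352/1830 = 0.738798.
SE = √(p̂(1−p̂)(1/n₁+1/n₂)) = √(0.738798·0.261202·0.00333421) = √(0.000643421) = 0.025366.
z = (0.719577 − 0.743802)/0.025366 = -0.024225/0.025366 = -0.9550.

z = -0.9550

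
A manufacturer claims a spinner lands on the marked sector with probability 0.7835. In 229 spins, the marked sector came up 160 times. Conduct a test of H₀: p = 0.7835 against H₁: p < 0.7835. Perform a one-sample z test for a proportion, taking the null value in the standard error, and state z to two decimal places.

z = -3.12

p̂ = 160/229 ≈ 0.6987.
Standard error under H₀: √(0.7835×0.2165/229) = 0.0272.
z = (0.6987 − 0.7835)/0.0272 = -0.0848/0.0272 = -3.12.
p-value = P(Z < -3.116) ≈ 0.0009.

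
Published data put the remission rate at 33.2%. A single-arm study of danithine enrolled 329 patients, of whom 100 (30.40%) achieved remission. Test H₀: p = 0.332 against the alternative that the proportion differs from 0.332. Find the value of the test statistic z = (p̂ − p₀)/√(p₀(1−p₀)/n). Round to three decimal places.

p̂ = 100/329 ≈ 0.303951.
SE = √(p₀(1−p₀)/n) = √(0.22178/329) = 0.025963.
z = (0.303951 − 0.332)/0.025963 = -0.028049/0.025963 = -1.080.
p-value = 2·P(Z > 1.080) ≈ 0.2800.

z = -1.080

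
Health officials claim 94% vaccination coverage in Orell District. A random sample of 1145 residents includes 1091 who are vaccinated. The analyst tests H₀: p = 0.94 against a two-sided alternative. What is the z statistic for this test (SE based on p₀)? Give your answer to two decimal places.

p̂ = 1091/1145 = 0.9528.
Under H₀, SE = √(0.94·0.06/1145) = √(4.92576e-05) = 0.0070.
z = (0.9528 − 0.94)/0.0070 = 0.0128/0.0070 = 1.83.

z = 1.83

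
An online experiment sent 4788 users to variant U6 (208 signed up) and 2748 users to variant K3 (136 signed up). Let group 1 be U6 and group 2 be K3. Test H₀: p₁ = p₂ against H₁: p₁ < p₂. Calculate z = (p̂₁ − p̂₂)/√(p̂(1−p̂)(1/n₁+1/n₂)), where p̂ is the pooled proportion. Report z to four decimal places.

z = -1.2109

p̂₁ = 208/4788 = 0.0434419, p̂₂ = 136/2748 = 0.0494905.
Pooled p̂ = (208+136)/(4788+2748) = 344/7536 = 0.0456476.
SE = √(0.0435639 × 0.000572756) = 0.0049951.
z = (0.0434419 − 0.0494905)/0.0049951 = -0.0060486/0.0049951 = -1.2109.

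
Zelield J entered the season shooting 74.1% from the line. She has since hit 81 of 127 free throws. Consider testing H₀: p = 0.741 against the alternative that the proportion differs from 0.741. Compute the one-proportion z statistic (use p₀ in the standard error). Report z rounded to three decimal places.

z = -2.655

p̂ = 81/127 = 0.63780.
Under H₀, SE = √(0.741·0.259/127) = √(0.00151117) = 0.03887.
z = (0.63780 − 0.741)/0.03887 = -0.10320/0.03887 = -2.655.
p-value = 2·P(Z > 2.655) ≈ 0.0079.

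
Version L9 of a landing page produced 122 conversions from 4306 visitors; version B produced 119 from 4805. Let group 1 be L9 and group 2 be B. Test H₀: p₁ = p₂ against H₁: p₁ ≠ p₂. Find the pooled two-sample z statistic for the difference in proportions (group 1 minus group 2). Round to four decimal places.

z = 1.0592

p̂₁ = 122/4306 ≈ 0.0283326, p̂₂ = 119/4805 ≈ 0.0247659.
Pooled p̂ = (122+119)/(4306+4805) = 241/9111 = 0.0264515.
SE = √(p̂(1−p̂)(1/n₁+1/n₂)) = √(0.0264515·0.9735485·0.000440351) = √(1.13398e-05) = 0.0033675.
z = (0.0283326 − 0.0247659)/0.0033675 = 0.0035667/0.0033675 = 1.0592.
p-value = 2·P(Z > 1.059) ≈ 0.2895.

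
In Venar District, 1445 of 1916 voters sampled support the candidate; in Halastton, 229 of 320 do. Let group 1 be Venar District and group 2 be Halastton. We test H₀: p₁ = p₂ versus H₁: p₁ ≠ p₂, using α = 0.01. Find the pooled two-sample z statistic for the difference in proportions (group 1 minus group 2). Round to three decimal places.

z = 1.472

p̂₁ = 1445/1916 ≈ 0.75418, p̂₂ = 229/320 ≈ 0.71562.
Pooled p̂ = (1445+229)/(1916+320) = 1674/2236 = 0.74866.
SE = √(0.188169 × 0.00364692) = 0.02620.
z = (0.75418 − 0.71562)/0.02620 = 0.03856/0.02620 = 1.472.
Two-sided p-value ≈ 2·Φ(−1.472) = 0.1411; since p > α = 0.01, fail to reject H₀.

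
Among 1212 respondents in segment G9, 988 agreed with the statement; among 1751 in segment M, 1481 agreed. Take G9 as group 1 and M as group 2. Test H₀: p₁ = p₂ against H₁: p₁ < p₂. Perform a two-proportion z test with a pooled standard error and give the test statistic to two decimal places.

z = -2.20

p̂₁ = 988/1212 ≈ 0.8152, p̂₂ = 1481/1751 ≈ 0.8458.
Pooled p̂ = (988+1481)/(1212+1751) = 2469/2963 = 0.8333.
SE = √(p̂(1−p̂)(1/n₁+1/n₂)) = √(0.8333·0.1667·0.00139618) = √(0.000193967) = 0.0139.
z = (0.8152 − 0.8458)/0.0139 = -0.0306/0.0139 = -2.20.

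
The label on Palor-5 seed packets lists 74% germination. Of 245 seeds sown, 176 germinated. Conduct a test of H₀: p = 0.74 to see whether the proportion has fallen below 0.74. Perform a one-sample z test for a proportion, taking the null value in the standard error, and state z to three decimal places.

p̂ = 176/245 ≈ 0.71837.
Standard error under H₀: √(0.74×0.26/245) = 0.02802.
z = (0.71837 − 0.74)/0.02802 = -0.02163/0.02802 = -0.772.
p-value = P(Z < -0.772) ≈ 0.2201.

z = -0.772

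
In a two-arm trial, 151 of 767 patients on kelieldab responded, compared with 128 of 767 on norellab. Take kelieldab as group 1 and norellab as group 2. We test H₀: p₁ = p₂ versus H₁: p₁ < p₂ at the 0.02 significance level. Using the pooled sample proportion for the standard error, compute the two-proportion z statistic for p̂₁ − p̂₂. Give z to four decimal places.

p̂₁ = 151/767 = 0.1968709, p̂₂ = 128/767 = 0.1668840.
Pooled p̂ = (151+128)/(767+767) = 279/1534 = 0.1818774.
SE = √(p̂(1−p̂)(1/n₁+1/n₂)) = √(0.1818774·0.8181226·0.00260756) = √(0.000388) = 0.0196977.
z = (0.1968709 − 0.1668840)/0.0196977 = 0.0299869/0.0196977 = 1.5224.
p-value = P(Z < 1.522) ≈ 0.9360. With α = 0.02, fail to reject H₀.

z = 1.5224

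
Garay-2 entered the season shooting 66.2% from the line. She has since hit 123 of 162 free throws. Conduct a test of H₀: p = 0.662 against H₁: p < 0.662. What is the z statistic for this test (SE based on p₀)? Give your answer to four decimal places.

p̂ = 123/162 = 0.759259.
Standard error under H₀: √(0.662×0.338/162) = 0.037165.
z = (0.759259 − 0.662)/0.037165 = 0.097259/0.037165 = 2.6170.
p-value = P(Z < 2.617) ≈ 0.9956.

z = 2.6170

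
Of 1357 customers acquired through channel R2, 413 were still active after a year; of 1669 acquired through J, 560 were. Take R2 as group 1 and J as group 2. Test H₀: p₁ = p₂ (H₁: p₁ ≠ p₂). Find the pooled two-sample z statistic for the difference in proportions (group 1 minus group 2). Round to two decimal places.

z = -1.83

p̂₁ = 413/1357 ≈ 0.30435, p̂₂ = 560/1669 ≈ 0.33553.
Pooled p̂ = (413+560)/(1357+1669) = 973/3026 = 0.32155.
SE = √(0.218154 × 0.00133608) = 0.01707.
z = (0.30435 − 0.33553)/0.01707 = -0.03118/0.01707 = -1.83.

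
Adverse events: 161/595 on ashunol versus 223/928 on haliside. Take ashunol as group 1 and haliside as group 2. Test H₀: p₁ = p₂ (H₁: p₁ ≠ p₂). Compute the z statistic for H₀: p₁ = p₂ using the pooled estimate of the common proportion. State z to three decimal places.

z = 1.328

p̂₁ = 161/595 ≈ 0.27059, p̂₂ = 223/928 ≈ 0.24030.
Pooled p̂ = (161+223)/(595+928) = 384/1523 = 0.25213.
SE = √(p̂(1−p̂)(1/n₁+1/n₂)) = √(0.25213·0.74787·0.00275826) = √(0.000520104) = 0.02281.
z = (0.27059 − 0.24030)/0.02281 = 0.03029/0.02281 = 1.328.
p-value = 2·P(Z > 1.328) ≈ 0.1842.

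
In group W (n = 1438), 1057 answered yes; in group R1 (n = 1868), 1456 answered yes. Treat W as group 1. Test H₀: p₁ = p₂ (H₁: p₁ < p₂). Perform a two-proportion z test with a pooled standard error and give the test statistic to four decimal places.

z = -2.9636

p̂₁ = 1057/1438 ≈ 0.735049, p̂₂ = 1456/1868 ≈ 0.779443.
Pooled p̂ = (1057+1456)/(1438+1868) = 2513/3306 = 0.760133.
SE = √(0.182331 × 0.00123074) = 0.014980.
z = (0.735049 − 0.779443)/0.014980 = -0.044394/0.014980 = -2.9636.
p-value = P(Z < -2.964) ≈ 0.0015.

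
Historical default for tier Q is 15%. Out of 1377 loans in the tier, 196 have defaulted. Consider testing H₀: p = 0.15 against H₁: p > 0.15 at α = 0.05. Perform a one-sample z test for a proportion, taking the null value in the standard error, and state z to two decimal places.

p̂ = 196/1377 ≈ 0.1423.
SE = √(p₀(1−p₀)/n) = √(0.1275/1377) = 0.0096.
z = (0.1423 − 0.15)/0.0096 = -0.0077/0.0096 = -0.80.
p-value = P(Z > -0.796) ≈ 0.7870, so at α = 0.05 we fail to reject H₀.

z = -0.80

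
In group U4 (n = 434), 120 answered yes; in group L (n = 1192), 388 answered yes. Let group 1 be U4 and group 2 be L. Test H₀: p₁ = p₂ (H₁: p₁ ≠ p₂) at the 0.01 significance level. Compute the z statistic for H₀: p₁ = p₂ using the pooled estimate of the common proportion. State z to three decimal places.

p̂₁ = 120/434 = 0.27650, p̂₂ = 388/1192 = 0.32550.
Pooled p̂ = (120+388)/(434+1192) = 508/1626 = 0.31242.
SE = √(p̂(1−p̂)(1/n₁+1/n₂)) = √(0.31242·0.68758·0.00314307) = √(0.000675179) = 0.02598.
z = (0.27650 − 0.32550)/0.02598 = -0.04900/0.02598 = -1.886.
p-value = 2·P(Z > 1.886) ≈ 0.0593. With α = 0.01, fail to reject H₀.

z = -1.886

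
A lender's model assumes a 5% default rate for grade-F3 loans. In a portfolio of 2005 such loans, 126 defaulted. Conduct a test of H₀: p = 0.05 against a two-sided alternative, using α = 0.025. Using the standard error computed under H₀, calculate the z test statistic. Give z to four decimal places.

z = 2.6386

p̂ = 126/2005 = 0.0628429.
Standard error under H₀: √(0.05×0.95/2005) = 0.0048673.
z = (0.0628429 − 0.05)/0.0048673 = 0.0128429/0.0048673 = 2.6386.
Two-sided p-value ≈ 2·Φ(−2.639) = 0.0083; since p < α = 0.025, reject H₀.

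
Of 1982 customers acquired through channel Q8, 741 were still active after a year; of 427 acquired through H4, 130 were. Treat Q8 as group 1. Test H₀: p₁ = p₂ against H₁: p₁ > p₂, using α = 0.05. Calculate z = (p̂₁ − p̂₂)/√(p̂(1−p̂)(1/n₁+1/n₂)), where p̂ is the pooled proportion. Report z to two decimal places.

p̂₁ = 741/1982 ≈ 0.3739, p̂₂ = 130/427 ≈ 0.3044.
Pooled p̂ = (741+130)/(1982+427) = 871/2409 = 0.3616.
SE = √(p̂(1−p̂)(1/n₁+1/n₂)) = √(0.3616·0.6384·0.00284646) = √(0.000657062) = 0.0256.
z = (0.3739 − 0.3044)/0.0256 = 0.0695/0.0256 = 2.71.
p-value = P(Z > 2.708) ≈ 0.0034. With α = 0.05, reject H₀.

z = 2.71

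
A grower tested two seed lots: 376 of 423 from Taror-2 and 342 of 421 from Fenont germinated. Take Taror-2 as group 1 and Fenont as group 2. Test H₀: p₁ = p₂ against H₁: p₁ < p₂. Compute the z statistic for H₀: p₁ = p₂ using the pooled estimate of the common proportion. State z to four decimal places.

z = 3.1197

p̂₁ = 376/423 ≈ 0.8888889, p̂₂ = 342/421 ≈ 0.8123515.
Pooled p̂ = (376+342)/(423+421) = 718/844 = 0.8507109.
SE = √(0.127002 × 0.00473936) = 0.0245338.
z = (0.8888889 − 0.8123515)/0.0245338 = 0.0765374/0.0245338 = 3.1197.
p-value = P(Z < 3.120) ≈ 0.9991.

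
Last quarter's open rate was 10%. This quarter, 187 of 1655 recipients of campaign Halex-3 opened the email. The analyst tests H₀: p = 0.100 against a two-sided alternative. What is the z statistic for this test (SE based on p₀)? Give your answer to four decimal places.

p̂ = 187/1655 ≈ 0.1129909.
Under H₀, SE = √(0.1·0.9/1655) = √(5.43807e-05) = 0.0073743.
z = (0.1129909 − 0.1)/0.0073743 = 0.0129909/0.0073743 = 1.7616.

z = 1.7616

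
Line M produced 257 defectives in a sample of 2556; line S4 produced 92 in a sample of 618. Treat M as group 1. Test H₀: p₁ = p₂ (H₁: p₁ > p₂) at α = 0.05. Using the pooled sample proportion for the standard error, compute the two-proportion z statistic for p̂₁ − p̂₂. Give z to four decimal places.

p̂₁ = 257/2556 = 0.100548, p̂₂ = 92/618 = 0.148867.
Pooled p̂ = (257+92)/(2556+618) = 349/3174 = 0.109956.
SE = √(p̂(1−p̂)(1/n₁+1/n₂)) = √(0.109956·0.890044·0.00200936) = √(0.000196647) = 0.014023.
z = (0.100548 − 0.148867)/0.014023 = -0.048319/0.014023 = -3.4457.
p-value = P(Z > -3.446) ≈ 0.9997, so at α = 0.05 we fail to reject H₀.

z = -3.4457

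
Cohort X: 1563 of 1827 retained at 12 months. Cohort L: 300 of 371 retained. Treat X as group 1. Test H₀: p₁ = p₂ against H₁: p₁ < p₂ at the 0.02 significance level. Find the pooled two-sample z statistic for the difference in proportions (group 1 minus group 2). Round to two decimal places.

z = 2.29

p̂₁ = 1563/1827 ≈ 0.8555, p̂₂ = 300/371 ≈ 0.8086.
Pooled p̂ = (1563+300)/(1827+371) = 1863/2198 = 0.8476.
SE = √(p̂(1−p̂)(1/n₁+1/n₂)) = √(0.8476·0.1524·0.00324276) = √(0.000418907) = 0.0205.
z = (0.8555 − 0.8086)/0.0205 = 0.0469/0.0205 = 2.29.
p-value = P(Z < 2.290) ≈ 0.9890. With α = 0.02, fail to reject H₀.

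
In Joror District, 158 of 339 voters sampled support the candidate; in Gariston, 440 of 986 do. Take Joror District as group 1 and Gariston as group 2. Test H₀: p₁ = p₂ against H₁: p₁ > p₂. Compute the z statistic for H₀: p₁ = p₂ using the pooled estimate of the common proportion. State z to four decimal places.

p̂₁ = 158/339 ≈ 0.466077, p̂₂ = 440/986 ≈ 0.446247.
Pooled p̂ = (158+440)/(339+986) = 598/1325 = 0.451321.
SE = √(p̂(1−p̂)(1/n₁+1/n₂)) = √(0.451321·0.548679·0.00396405) = √(0.000981619) = 0.031331.
z = (0.466077 − 0.446247)/0.031331 = 0.019830/0.031331 = 0.6329.

z = 0.6329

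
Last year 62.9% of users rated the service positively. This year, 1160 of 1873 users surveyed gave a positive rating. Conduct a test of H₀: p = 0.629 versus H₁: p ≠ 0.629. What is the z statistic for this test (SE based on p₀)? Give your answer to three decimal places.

z = -0.867

p̂ = 1160/1873 = 0.619327.
Standard error under H₀: √(0.629×0.371/1873) = 0.011162.
z = (0.619327 − 0.629)/0.011162 = -0.009673/0.011162 = -0.867.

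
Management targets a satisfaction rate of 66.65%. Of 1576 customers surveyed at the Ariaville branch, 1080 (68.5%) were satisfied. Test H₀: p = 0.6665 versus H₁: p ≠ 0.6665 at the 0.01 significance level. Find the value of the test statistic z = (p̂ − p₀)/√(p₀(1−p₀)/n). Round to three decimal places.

z = 1.581

p̂ = 1080/1576 = 0.68528.
SE = √(p₀(1−p₀)/n) = √(0.22228/1576) = 0.01188.
z = (0.68528 − 0.6665)/0.01188 = 0.01878/0.01188 = 1.581.
Two-sided p-value ≈ 2·Φ(−1.581) = 0.1138. With α = 0.01, fail to reject H₀.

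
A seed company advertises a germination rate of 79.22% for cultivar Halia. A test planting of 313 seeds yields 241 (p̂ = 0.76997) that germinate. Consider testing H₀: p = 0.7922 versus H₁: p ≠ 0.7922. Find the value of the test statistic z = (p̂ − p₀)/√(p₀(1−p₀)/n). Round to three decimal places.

z = -0.969

p̂ = 241/313 ≈ 0.76997.
Standard error under H₀: √(0.7922×0.2078/313) = 0.02293.
z = (0.76997 − 0.7922)/0.02293 = -0.02223/0.02293 = -0.969.
Two-sided p-value ≈ 2·Φ(−0.969) = 0.3323.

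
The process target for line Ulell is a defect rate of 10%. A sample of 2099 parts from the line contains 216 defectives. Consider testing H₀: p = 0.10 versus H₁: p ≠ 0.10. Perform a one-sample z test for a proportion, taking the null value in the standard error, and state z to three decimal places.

z = 0.444

p̂ = 216/2099 ≈ 0.10291.
SE = √(p₀(1−p₀)/n) = √(0.09/2099) = 0.00655.
z = (0.10291 − 0.1)/0.00655 = 0.00291/0.00655 = 0.444.
p-value = 2·P(Z > 0.444) ≈ 0.6572.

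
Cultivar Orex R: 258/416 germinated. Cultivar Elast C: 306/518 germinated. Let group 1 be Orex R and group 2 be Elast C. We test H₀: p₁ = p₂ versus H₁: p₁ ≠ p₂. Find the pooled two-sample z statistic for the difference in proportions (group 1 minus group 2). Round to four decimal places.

p̂₁ = 258/416 ≈ 0.6201923, p̂₂ = 306/518 ≈ 0.5907336.
Pooled p̂ = (258+306)/(416+518) = 564/934 = 0.6038544.
SE = √(0.239214 × 0.00433435) = 0.0322000.
z = (0.6201923 − 0.5907336)/0.0322000 = 0.0294587/0.0322000 = 0.9149.

z = 0.9149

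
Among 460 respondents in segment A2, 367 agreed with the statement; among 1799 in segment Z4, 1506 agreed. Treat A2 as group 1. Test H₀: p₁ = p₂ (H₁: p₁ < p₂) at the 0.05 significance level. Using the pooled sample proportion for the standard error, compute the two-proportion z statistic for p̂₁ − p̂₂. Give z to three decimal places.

p̂₁ = 367/460 ≈ 0.797826, p̂₂ = 1506/1799 ≈ 0.837132.
Pooled p̂ = (367+1506)/(460+1799) = 1873/2259 = 0.829128.
SE = √(0.141675 × 0.00272978) = 0.019666.
z = (0.797826 − 0.837132)/0.019666 = -0.039306/0.019666 = -1.999.
p-value = P(Z < -1.999) ≈ 0.0228; since p < α = 0.05, reject H₀.

z = -1.999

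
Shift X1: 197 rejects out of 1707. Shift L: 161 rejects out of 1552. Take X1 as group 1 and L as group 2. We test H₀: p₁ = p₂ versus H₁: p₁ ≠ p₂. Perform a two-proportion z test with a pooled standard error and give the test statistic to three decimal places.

p̂₁ = 197/1707 = 0.11541, p̂₂ = 161/1552 = 0.10374.
Pooled p̂ = (197+161)/(1707+1552) = 358/3259 = 0.10985.
SE = √(0.0977827 × 0.00123015) = 0.01097.
z = (0.11541 − 0.10374)/0.01097 = 0.01167/0.01097 = 1.064.

z = 1.064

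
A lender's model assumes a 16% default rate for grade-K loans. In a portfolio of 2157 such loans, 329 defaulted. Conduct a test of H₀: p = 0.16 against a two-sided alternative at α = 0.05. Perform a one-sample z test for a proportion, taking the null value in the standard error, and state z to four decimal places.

p̂ = 329/2157 = 0.1525267.
SE = √(p₀(1−p₀)/n) = √(0.1344/2157) = 0.0078936.
z = (0.1525267 − 0.16)/0.0078936 = -0.0074733/0.0078936 = -0.9468.
Two-sided p-value ≈ 2·Φ(−0.947) = 0.3438. With α = 0.05, fail to reject H₀.

z = -0.9468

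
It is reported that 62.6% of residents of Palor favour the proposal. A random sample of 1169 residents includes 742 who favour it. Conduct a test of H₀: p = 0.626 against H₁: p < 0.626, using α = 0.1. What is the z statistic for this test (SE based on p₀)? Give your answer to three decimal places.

z = 0.617

p̂ = 742/1169 ≈ 0.63473.
Standard error under H₀: √(0.626×0.374/1169) = 0.01415.
z = (0.63473 − 0.626)/0.01415 = 0.00873/0.01415 = 0.617.
p-value = P(Z < 0.617) ≈ 0.7314; since p > α = 0.1, fail to reject H₀.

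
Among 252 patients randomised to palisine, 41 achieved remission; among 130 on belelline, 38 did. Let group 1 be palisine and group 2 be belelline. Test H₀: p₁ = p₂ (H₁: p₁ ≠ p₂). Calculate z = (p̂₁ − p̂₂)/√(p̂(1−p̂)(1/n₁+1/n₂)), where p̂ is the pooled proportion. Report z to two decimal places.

p̂₁ = 41/252 = 0.16270, p̂₂ = 38/130 = 0.29231.
Pooled p̂ = (41+38)/(252+130) = 79/382 = 0.20681.
SE = √(0.164037 × 0.0116606) = 0.04374.
z = (0.16270 − 0.29231)/0.04374 = -0.12961/0.04374 = -2.96.

z = -2.96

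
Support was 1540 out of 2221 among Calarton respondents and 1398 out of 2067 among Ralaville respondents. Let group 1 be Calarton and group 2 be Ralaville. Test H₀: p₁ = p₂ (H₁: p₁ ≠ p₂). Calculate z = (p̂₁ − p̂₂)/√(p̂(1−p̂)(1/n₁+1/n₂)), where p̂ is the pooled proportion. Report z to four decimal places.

p̂₁ = 1540/2221 ≈ 0.6933814, p̂₂ = 1398/2067 ≈ 0.6763425.
Pooled p̂ = (1540+1398)/(2221+2067) = 2938/4288 = 0.6851679.
SE = √(p̂(1−p̂)(1/n₁+1/n₂)) = √(0.6851679·0.3148321·0.000934041) = √(0.000201485) = 0.0141945.
z = (0.6933814 − 0.6763425)/0.0141945 = 0.0170389/0.0141945 = 1.2004.
Two-sided p-value ≈ 2·Φ(−1.200) = 0.2300.

z = 1.2004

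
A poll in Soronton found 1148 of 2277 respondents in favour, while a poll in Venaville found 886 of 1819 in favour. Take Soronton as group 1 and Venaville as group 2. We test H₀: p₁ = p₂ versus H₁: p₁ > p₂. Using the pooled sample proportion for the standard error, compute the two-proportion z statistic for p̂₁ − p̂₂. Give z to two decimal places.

p̂₁ = 1148/2277 = 0.5042, p̂₂ = 886/1819 = 0.4871.
Pooled p̂ = (1148+886)/(2277+1819) = 2034/4096 = 0.4966.
SE = √(p̂(1−p̂)(1/n₁+1/n₂)) = √(0.4966·0.5034·0.000988927) = √(0.00024722) = 0.0157.
z = (0.5042 − 0.4871)/0.0157 = 0.0171/0.0157 = 1.09.
p-value = P(Z > 1.087) ≈ 0.1385.

z = 1.09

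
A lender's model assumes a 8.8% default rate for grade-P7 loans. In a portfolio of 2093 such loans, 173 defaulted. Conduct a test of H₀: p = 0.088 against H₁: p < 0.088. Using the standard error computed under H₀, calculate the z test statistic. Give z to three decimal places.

z = -0.863

p̂ = 173/2093 ≈ 0.08266.
Standard error under H₀: √(0.088×0.912/2093) = 0.00619.
z = (0.08266 − 0.088)/0.00619 = -0.00534/0.00619 = -0.863.
p-value = P(Z < -0.863) ≈ 0.1941.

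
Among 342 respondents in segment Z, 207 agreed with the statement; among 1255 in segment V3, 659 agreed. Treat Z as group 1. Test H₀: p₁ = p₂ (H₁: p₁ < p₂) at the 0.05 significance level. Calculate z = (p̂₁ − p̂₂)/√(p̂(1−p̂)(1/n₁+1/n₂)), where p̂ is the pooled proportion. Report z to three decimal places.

z = 2.638

p̂₁ = 207/342 ≈ 0.60526, p̂₂ = 659/1255 ≈ 0.52510.
Pooled p̂ = (207+659)/(342+1255) = 866/1597 = 0.54227.
SE = √(0.248214 × 0.00372079) = 0.03039.
z = (0.60526 − 0.52510)/0.03039 = 0.08016/0.03039 = 2.638.
p-value = P(Z < 2.638) ≈ 0.9958, so at α = 0.05 we fail to reject H₀.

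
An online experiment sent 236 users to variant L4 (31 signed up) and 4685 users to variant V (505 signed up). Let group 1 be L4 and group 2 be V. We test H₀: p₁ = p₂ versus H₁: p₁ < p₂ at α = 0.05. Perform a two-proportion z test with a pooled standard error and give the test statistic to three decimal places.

z = 1.134

p̂₁ = 31/236 = 0.13136, p̂₂ = 505/4685 = 0.10779.
Pooled p̂ = (31+505)/(236+4685) = 536/4921 = 0.10892.
SE = √(p̂(1−p̂)(1/n₁+1/n₂)) = √(0.10892·0.89108·0.00445074) = √(0.000431976) = 0.02078.
z = (0.13136 − 0.10779)/0.02078 = 0.02357/0.02078 = 1.134.
p-value = P(Z < 1.134) ≈ 0.8716. With α = 0.05, fail to reject H₀.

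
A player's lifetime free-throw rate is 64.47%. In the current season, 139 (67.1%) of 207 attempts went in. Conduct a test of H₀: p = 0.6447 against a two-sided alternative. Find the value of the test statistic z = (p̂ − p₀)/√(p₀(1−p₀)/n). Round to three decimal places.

z = 0.806

p̂ = 139/207 ≈ 0.67150.
Standard error under H₀: √(0.6447×0.3553/207) = 0.03327.
z = (0.67150 − 0.6447)/0.03327 = 0.02680/0.03327 = 0.806.
Two-sided p-value ≈ 2·Φ(−0.806) = 0.4205.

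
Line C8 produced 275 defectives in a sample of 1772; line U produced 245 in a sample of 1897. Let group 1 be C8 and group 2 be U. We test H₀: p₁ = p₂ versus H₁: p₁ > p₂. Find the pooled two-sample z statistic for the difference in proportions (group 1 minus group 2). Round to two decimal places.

p̂₁ = 275/1772 ≈ 0.1552, p̂₂ = 245/1897 ≈ 0.1292.
Pooled p̂ = (275+245)/(1772+1897) = 520/3669 = 0.1417.
SE = √(0.121641 × 0.00109148) = 0.0115.
z = (0.1552 − 0.1292)/0.0115 = 0.0260/0.0115 = 2.26.
p-value = P(Z > 2.260) ≈ 0.0119.

z = 2.26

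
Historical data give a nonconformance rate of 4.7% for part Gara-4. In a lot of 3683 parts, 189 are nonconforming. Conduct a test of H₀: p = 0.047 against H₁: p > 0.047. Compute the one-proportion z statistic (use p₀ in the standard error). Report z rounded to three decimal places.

z = 1.238

p̂ = 189/3683 = 0.05132.
SE = √(p₀(1−p₀)/n) = √(0.044791/3683) = 0.00349.
z = (0.05132 − 0.047)/0.00349 = 0.00432/0.00349 = 1.238.
p-value = P(Z > 1.238) ≈ 0.1079.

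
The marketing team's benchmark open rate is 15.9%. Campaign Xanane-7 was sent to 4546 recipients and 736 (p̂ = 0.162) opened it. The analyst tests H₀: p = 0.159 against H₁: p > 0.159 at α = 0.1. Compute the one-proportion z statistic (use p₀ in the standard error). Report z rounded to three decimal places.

z = 0.535

p̂ = 736/4546 = 0.16190.
Standard error under H₀: √(0.159×0.841/4546) = 0.00542.
z = (0.16190 − 0.159)/0.00542 = 0.00290/0.00542 = 0.535.
p-value = P(Z > 0.535) ≈ 0.2964; since p > α = 0.1, fail to reject H₀.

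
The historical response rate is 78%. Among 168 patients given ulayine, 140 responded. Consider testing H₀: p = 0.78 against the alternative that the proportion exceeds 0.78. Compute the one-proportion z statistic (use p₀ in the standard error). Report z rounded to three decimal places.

p̂ = 140/168 = 0.83333.
SE = √(p₀(1−p₀)/n) = √(0.1716/168) = 0.03196.
z = (0.83333 − 0.78)/0.03196 = 0.05333/0.03196 = 1.669.

z = 1.669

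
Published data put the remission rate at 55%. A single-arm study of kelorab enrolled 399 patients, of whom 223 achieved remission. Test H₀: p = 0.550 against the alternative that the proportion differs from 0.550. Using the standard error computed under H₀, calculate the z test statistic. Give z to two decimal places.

z = 0.36

p̂ = 223/399 ≈ 0.5589.
SE = √(p₀(1−p₀)/n) = √(0.2475/399) = 0.0249.
z = (0.5589 − 0.55)/0.0249 = 0.0089/0.0249 = 0.36.
p-value = 2·P(Z > 0.357) ≈ 0.7209.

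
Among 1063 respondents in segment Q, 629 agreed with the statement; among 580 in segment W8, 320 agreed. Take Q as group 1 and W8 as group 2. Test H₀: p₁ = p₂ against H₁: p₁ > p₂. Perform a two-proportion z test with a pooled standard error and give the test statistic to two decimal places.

z = 1.57

p̂₁ = 629/1063 = 0.5917, p̂₂ = 320/580 = 0.5517.
Pooled p̂ = (629+320)/(1063+580) = 949/1643 = 0.5776.
SE = √(p̂(1−p̂)(1/n₁+1/n₂)) = √(0.5776·0.4224·0.00266487) = √(0.00065017) = 0.0255.
z = (0.5917 − 0.5517)/0.0255 = 0.0400/0.0255 = 1.57.
p-value = P(Z > 1.569) ≈ 0.0584.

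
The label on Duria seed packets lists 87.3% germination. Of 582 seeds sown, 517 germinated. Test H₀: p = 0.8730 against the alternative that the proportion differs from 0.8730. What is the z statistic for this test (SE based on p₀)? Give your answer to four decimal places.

p̂ = 517/582 = 0.888316.
SE = √(p₀(1−p₀)/n) = √(0.11087/582) = 0.013802.
z = (0.888316 − 0.873)/0.013802 = 0.015316/0.013802 = 1.1097.

z = 1.1097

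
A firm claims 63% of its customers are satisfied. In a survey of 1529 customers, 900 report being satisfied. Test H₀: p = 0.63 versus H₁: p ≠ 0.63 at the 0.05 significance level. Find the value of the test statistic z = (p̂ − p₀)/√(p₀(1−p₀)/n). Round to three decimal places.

p̂ = 900/1529 ≈ 0.58862.
Under H₀, SE = √(0.63·0.37/1529) = √(0.000152453) = 0.01235.
z = (0.58862 − 0.63)/0.01235 = -0.04138/0.01235 = -3.351.
p-value = 2·P(Z > 3.351) ≈ 0.0008. With α = 0.05, reject H₀.

z = -3.351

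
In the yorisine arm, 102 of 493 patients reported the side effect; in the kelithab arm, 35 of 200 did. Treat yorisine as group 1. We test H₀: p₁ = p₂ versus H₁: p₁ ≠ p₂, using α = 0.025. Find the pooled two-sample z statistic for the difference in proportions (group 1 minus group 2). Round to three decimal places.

z = 0.955

p̂₁ = 102/493 = 0.20690, p̂₂ = 35/200 = 0.17500.
Pooled p̂ = (102+35)/(493+200) = 137/693 = 0.19769.
SE = √(0.158609 × 0.0070284) = 0.03339.
z = (0.20690 − 0.17500)/0.03339 = 0.03190/0.03339 = 0.955.
p-value = 2·P(Z > 0.955) ≈ 0.3394; since p > α = 0.025, fail to reject H₀.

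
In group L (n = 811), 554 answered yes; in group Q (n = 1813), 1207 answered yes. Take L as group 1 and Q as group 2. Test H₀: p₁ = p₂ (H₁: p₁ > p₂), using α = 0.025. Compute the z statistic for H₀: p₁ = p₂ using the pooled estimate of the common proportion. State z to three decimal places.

z = 0.875

p̂₁ = 554/811 = 0.68311, p̂₂ = 1207/1813 = 0.66575.
Pooled p̂ = (554+1207)/(811+1813) = 1761/2624 = 0.67111.
SE = √(p̂(1−p̂)(1/n₁+1/n₂)) = √(0.67111·0.32889·0.00178462) = √(0.000393902) = 0.01985.
z = (0.68311 − 0.66575)/0.01985 = 0.01736/0.01985 = 0.875.
p-value = P(Z > 0.875) ≈ 0.1909. With α = 0.025, fail to reject H₀.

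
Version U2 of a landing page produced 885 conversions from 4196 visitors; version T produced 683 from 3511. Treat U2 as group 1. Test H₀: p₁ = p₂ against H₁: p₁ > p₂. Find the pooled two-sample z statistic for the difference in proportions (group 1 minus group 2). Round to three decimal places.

z = 1.779

p̂₁ = 885/4196 = 0.210915, p̂₂ = 683/3511 = 0.194531.
Pooled p̂ = (885+683)/(4196+3511) = 1568/7707 = 0.203451.
SE = √(0.162059 × 0.000523141) = 0.009208.
z = (0.210915 − 0.194531)/0.009208 = 0.016384/0.009208 = 1.779.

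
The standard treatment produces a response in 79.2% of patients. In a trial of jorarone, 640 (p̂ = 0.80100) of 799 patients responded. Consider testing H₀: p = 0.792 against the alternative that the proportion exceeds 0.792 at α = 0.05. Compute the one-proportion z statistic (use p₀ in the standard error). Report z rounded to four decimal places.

z = 0.6269

p̂ = 640/799 ≈ 0.801001.
SE = √(p₀(1−p₀)/n) = √(0.16474/799) = 0.014359.
z = (0.801001 − 0.792)/0.014359 = 0.009001/0.014359 = 0.6269.
p-value = P(Z > 0.627) ≈ 0.2654, so at α = 0.05 we fail to reject H₀.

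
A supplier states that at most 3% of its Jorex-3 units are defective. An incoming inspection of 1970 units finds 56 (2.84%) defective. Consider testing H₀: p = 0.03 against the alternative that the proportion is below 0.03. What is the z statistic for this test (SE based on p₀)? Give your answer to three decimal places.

z = -0.409

p̂ = 56/1970 ≈ 0.02843.
SE = √(p₀(1−p₀)/n) = √(0.0291/1970) = 0.00384.
z = (0.02843 − 0.03)/0.00384 = -0.00157/0.00384 = -0.409.
p-value = P(Z < -0.409) ≈ 0.3411.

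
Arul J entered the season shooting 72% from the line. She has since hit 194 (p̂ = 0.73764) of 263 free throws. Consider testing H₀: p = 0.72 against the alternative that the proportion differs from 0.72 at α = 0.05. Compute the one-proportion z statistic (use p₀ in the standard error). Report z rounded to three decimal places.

z = 0.637

p̂ = 194/263 ≈ 0.73764.
SE = √(p₀(1−p₀)/n) = √(0.2016/263) = 0.02769.
z = (0.73764 − 0.72)/0.02769 = 0.01764/0.02769 = 0.637.
p-value = 2·P(Z > 0.637) ≈ 0.5240; since p > α = 0.05, fail to reject H₀.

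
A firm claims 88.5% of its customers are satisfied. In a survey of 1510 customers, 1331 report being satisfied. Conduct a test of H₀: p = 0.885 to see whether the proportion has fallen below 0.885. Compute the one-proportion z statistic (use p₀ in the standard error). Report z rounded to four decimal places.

z = -0.4316

p̂ = 1331/1510 = 0.8814570.
Standard error under H₀: √(0.885×0.115/1510) = 0.0082098.
z = (0.8814570 − 0.885)/0.0082098 = -0.0035430/0.0082098 = -0.4316.
p-value = P(Z < -0.432) ≈ 0.3330.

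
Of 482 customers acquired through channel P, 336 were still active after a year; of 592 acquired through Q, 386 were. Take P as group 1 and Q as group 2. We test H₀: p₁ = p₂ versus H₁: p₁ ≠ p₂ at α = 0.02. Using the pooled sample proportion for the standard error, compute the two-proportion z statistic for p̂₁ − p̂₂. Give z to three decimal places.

p̂₁ = 336/482 = 0.69710, p̂₂ = 386/592 = 0.65203.
Pooled p̂ = (336+386)/(482+592) = 722/1074 = 0.67225.
SE = √(p̂(1−p̂)(1/n₁+1/n₂)) = √(0.67225·0.32775·0.00376388) = √(0.000829291) = 0.02880.
z = (0.69710 − 0.65203)/0.02880 = 0.04507/0.02880 = 1.565.
Two-sided p-value ≈ 2·Φ(−1.565) = 0.1176; since p > α = 0.02, fail to reject H₀.

z = 1.565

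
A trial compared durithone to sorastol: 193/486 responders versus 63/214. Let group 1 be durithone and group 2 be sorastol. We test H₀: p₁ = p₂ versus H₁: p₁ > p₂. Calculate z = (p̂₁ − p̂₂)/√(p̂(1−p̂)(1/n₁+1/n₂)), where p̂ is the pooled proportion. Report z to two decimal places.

p̂₁ = 193/486 = 0.3971, p̂₂ = 63/214 = 0.2944.
Pooled p̂ = (193+63)/(486+214) = 256/700 = 0.3657.
SE = √(0.231967 × 0.00673051) = 0.0395.
z = (0.3971 − 0.2944)/0.0395 = 0.1027/0.0395 = 2.60.

z = 2.60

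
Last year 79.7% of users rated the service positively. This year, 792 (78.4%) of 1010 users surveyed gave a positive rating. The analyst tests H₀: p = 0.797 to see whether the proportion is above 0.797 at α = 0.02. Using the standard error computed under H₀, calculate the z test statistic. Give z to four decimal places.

p̂ = 792/1010 ≈ 0.784158.
Under H₀, SE = √(0.797·0.203/1010) = √(0.000160189) = 0.012657.
z = (0.784158 − 0.797)/0.012657 = -0.012842/0.012657 = -1.0146.
p-value = P(Z > -1.015) ≈ 0.8449. With α = 0.02, fail to reject H₀.

z = -1.0146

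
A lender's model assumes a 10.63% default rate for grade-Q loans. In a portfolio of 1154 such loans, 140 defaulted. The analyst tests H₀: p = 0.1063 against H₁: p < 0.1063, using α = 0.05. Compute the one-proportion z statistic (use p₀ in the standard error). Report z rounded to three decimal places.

z = 1.655

p̂ = 140/1154 ≈ 0.121317.
Standard error under H₀: √(0.1063×0.8937/1154) = 0.009073.
z = (0.121317 − 0.1063)/0.009073 = 0.015017/0.009073 = 1.655.
p-value = P(Z < 1.655) ≈ 0.9510; since p > α = 0.05, fail to reject H₀.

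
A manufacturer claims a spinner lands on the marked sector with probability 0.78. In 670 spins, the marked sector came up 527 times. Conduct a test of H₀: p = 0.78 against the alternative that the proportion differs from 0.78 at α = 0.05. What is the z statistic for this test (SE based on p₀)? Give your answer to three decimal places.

p̂ = 527/670 ≈ 0.786567.
Standard error under H₀: √(0.78×0.22/670) = 0.016004.
z = (0.786567 − 0.78)/0.016004 = 0.006567/0.016004 = 0.410.
p-value = 2·P(Z > 0.410) ≈ 0.6815; since p > α = 0.05, fail to reject H₀.

z = 0.410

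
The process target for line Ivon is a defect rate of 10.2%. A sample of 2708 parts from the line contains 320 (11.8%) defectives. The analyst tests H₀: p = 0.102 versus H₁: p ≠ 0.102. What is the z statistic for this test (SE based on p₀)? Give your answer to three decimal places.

z = 2.780

p̂ = 320/2708 = 0.118168.
Standard error under H₀: √(0.102×0.898/2708) = 0.005816.
z = (0.118168 − 0.102)/0.005816 = 0.016168/0.005816 = 2.780.
p-value = 2·P(Z > 2.780) ≈ 0.0054.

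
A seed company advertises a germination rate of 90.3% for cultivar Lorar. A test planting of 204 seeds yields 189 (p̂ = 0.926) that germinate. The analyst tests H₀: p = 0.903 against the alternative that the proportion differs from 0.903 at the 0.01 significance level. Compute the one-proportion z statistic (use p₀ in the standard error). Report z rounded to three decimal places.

p̂ = 189/204 ≈ 0.92647.
Under H₀, SE = √(0.903·0.097/204) = √(0.000429368) = 0.02072.
z = (0.92647 − 0.903)/0.02072 = 0.02347/0.02072 = 1.133.
p-value = 2·P(Z > 1.133) ≈ 0.2573, so at α = 0.01 we fail to reject H₀.

z = 1.133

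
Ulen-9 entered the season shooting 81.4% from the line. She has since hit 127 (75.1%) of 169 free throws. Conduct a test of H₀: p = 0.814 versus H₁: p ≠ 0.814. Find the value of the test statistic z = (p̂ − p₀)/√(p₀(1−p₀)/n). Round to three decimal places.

z = -2.089

p̂ = 127/169 = 0.75148.
Under H₀, SE = √(0.814·0.186/169) = √(0.000895882) = 0.02993.
z = (0.75148 − 0.814)/0.02993 = -0.06252/0.02993 = -2.089.
p-value = 2·P(Z > 2.089) ≈ 0.0367.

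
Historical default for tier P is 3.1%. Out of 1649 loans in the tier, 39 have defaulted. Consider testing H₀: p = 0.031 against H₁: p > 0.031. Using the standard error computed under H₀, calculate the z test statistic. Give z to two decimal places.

z = -1.72

p̂ = 39/1649 = 0.02365.
Standard error under H₀: √(0.031×0.969/1649) = 0.00427.
z = (0.02365 − 0.031)/0.00427 = -0.00735/0.00427 = -1.72.
p-value = P(Z > -1.722) ≈ 0.9575.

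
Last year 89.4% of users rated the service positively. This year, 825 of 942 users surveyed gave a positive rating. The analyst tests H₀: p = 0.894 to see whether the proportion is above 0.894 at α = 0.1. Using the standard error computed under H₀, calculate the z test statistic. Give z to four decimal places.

p̂ = 825/942 = 0.875796.
Standard error under H₀: √(0.894×0.106/942) = 0.010030.
z = (0.875796 − 0.894)/0.010030 = -0.018204/0.010030 = -1.8150.
p-value = P(Z > -1.815) ≈ 0.9652. With α = 0.1, fail to reject H₀.

z = -1.8150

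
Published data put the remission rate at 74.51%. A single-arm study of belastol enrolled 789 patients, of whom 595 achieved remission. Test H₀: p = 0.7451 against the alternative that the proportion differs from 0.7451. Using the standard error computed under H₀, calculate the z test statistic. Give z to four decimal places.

z = 0.5813

p̂ = 595/789 = 0.754119.
Under H₀, SE = √(0.7451·0.2549/789) = √(0.000240717) = 0.015515.
z = (0.754119 − 0.7451)/0.015515 = 0.009019/0.015515 = 0.5813.
Two-sided p-value ≈ 2·Φ(−0.581) = 0.5610.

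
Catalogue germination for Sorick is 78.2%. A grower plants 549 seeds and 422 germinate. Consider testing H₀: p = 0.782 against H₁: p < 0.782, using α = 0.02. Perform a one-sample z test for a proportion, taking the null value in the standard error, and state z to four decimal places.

z = -0.7564

p̂ = 422/549 ≈ 0.768670.
Under H₀, SE = √(0.782·0.218/549) = √(0.000310521) = 0.017622.
z = (0.768670 − 0.782)/0.017622 = -0.013330/0.017622 = -0.7564.
p-value = P(Z < -0.756) ≈ 0.2247; since p > α = 0.02, fail to reject H₀.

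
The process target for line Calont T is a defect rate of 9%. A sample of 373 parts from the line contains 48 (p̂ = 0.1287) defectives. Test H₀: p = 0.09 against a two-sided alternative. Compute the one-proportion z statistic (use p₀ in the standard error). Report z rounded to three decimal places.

p̂ = 48/373 = 0.12869.
Under H₀, SE = √(0.09·0.91/373) = √(0.000219571) = 0.01482.
z = (0.12869 − 0.09)/0.01482 = 0.03869/0.01482 = 2.611.

z = 2.611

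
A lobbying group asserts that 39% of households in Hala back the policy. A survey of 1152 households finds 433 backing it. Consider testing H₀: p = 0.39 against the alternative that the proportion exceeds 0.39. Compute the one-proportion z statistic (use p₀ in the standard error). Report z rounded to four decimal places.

z = -0.9834

p̂ = 433/1152 ≈ 0.375868.
Standard error under H₀: √(0.39×0.61/1152) = 0.014370.
z = (0.375868 − 0.39)/0.014370 = -0.014132/0.014370 = -0.9834.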